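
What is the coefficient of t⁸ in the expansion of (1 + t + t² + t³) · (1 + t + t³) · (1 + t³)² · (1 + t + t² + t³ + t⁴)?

(1 + t + t² + t³) has coefficients 1,1,1,1 for degrees 0…3.
(1 + t + t³) has coefficients 1,1,0,1,0,0,0,0,0 for degrees 0…8.
Multiplying by (1 + t³)² gives running coefficients 1,1,0,3,2,0,3,1,0 for degrees 0…8.
Finally multiplying by (1 + t + t² + t³ + t⁴), the product of all factors after the first has coefficients 1,2,2,5,7,6,8,9,6 for degrees 0…8.
[t⁸] = 1·6 + 1·9 + 1·8 + 1·6 = 29.

29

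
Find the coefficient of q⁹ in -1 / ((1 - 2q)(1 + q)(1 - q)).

-682

Partial fractions give a closed form: a_n = (-4/3)·2^n + (-1/6)·(-1)^n + (1/2)·1^n.
At n = 9: a_9 = -682.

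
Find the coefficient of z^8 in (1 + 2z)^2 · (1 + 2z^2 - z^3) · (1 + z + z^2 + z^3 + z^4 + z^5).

(1 + 2z)^2 has coefficients 1,4,4 for degrees 0…2.
(1 + 2z^2 - z^3) has coefficients 1,0,2,-1,0,0,0,0,0 for degrees 0…8.
Finally multiplying by (1 + z + z^2 + z^3 + z^4 + z^5), the product of all factors after the first has coefficients 1,1,3,2,2,2,1,1,-1 for degrees 0…8.
[z^8] = 1·(-1) + 4·1 + 4·1 = 7.

7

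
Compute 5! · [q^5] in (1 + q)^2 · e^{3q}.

1593

The EGF product rule gives c_5 = Σ_{k_1+k_2=5} C(5; k_1,k_2) · ∏ g_i(k_i), where (1+q)^2 gives the falling factorial (2)_k; e^{3q} gives (3)^k.
g_1(k) for k = 0…5: 1, 2, 2, 0, 0, 0.
g_2(k) for k = 0…5: 1, 3, 9, 27, 81, 243.
c_5 = Σ_k C(5,k)·g_1(k)·g_2(5−k) = 1·1·243 + 5·2·81 + 10·2·27 = 243 + 810 + 540 = 1593.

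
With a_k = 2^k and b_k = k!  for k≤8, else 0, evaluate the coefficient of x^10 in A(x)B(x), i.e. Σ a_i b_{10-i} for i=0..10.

The convolution is the t^10 coefficient of A(t)B(t).
Σ = 1·0 + 2·0 + 4·40320 + 8·5040 + 16·720 + 32·120 + 64·24 + 128·6 + 256·2 + 512·1 + 1024·1 = 221312.

221312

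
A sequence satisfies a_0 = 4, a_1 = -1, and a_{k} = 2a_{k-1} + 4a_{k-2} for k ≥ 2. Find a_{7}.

3264

The ordinary generating function has denominator 1 - 2y - 4y^2.
Iterating the recurrence: a_0,…,a_{7} = 4, -1, 14, 24, 104, 304, 1024, 3264.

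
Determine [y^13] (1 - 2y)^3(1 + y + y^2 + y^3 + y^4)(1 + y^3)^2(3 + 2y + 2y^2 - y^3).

(1 - 2y)^3 has coefficients 1,-6,12,-8 for degrees 0…3.
(1 + y + y^2 + y^3 + y^4) has coefficients 1,1,1,1,1,0,0,0,0,0,0,0,0,0 for degrees 0…13.
Multiplying by (1 + y^3)^2 gives running coefficients 1,1,1,3,3,2,3,3,1,1,1,0,0,0 for degrees 0…13.
Finally multiplying by (3 + 2y + 2y^2 - y^3), the product of all factors after the first has coefficients 3,5,7,12,16,17,16,16,13,8,4,3,1,-1 for degrees 0…13.
[y^13] = 1·(-1) − 6·1 + 12·3 − 8·4 = -3.

-3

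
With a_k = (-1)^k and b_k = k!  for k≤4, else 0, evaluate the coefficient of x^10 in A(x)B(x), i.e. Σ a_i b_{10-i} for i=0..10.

20

This is [x^10] in the product of the two ordinary generating functions.
Σ = 1·0 − 1·0 + 1·0 − 1·0 + 1·0 − 1·0 + 1·24 − 1·6 + 1·2 − 1·1 + 1·1 = 20.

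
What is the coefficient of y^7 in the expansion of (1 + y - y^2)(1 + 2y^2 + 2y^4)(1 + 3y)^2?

(1 + y - y^2) has coefficients 1,1,-1 for degrees 0…2.
(1 + 2y^2 + 2y^4) has coefficients 1,0,2,0,2,0,0,0 for degrees 0…7.
Finally multiplying by (1 + 3y)^2, the product of all factors after the first has coefficients 1,6,11,12,20,12,18,0 for degrees 0…7.
[y^7] = 1·0 + 1·18 − 1·12 = 6.

6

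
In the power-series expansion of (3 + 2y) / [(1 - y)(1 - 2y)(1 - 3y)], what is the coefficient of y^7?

34040

Partial fractions give a closed form: a_n = (5/2)·1^n + (-16)·2^n + (33/2)·3^n.
At n = 7: a_7 = 34040.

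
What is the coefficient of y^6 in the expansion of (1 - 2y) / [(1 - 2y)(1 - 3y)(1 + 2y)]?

463

Partial fractions give a closed form: a_n = (3/5)·3^n + (2/5)·(-2)^n.
At n = 6: a_6 = 463.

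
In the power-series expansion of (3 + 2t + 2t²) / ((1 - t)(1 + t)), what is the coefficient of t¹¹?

2

The denominator gives the recurrence a_n = a_(n−2) for n ≥ 3; the numerator fixes a_0 = 3, a_1 = 2, a_2 = 5.
Iterating: 3, 2, 5, 2, 5, 2, 5, 2, 5, 2, 5, 2, so a_11 = 2.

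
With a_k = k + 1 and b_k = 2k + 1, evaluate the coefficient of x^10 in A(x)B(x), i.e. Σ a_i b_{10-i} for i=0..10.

The convolution is the t^10 coefficient of A(t)B(t).
Σ = 1·21 + 2·19 + 3·17 + 4·15 + 5·13 + 6·11 + 7·9 + 8·7 + 9·5 + 10·3 + 11·1 = 506.

506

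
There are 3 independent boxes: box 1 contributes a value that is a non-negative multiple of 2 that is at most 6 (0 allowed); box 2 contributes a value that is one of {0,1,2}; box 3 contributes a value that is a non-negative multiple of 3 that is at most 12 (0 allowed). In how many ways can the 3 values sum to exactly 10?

4

The generating function for the choices is (1 + z² + z⁴ + z⁶)·(1 + z + z²)·(1 + z³ + z⁶ + z⁹ + z¹²); the count is [z¹⁰].
(1 + z² + z⁴ + z⁶) has coefficients 1,0,1,0,1,0,1 for degrees 0…6.
(1 + z + z²) has coefficients 1,1,1,0,0,0,0,0,0,0,0 for degrees 0…10.
Finally multiplying by (1 + z³ + z⁶ + z⁹ + z¹²), the product of all factors after the first has coefficients 1,1,1,1,1,1,1,1,1,1,1 for degrees 0…10.
[z¹⁰] = 1·1 + 1·1 + 1·1 + 1·1 = 4.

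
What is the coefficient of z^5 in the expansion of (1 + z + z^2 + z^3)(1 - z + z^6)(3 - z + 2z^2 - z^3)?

1

(1 + z + z^2 + z^3) has coefficients 1,1,1,1 for degrees 0…3.
(1 - z + z^6) has coefficients 1,-1,0,0,0,0 for degrees 0…5.
Finally multiplying by (3 - z + 2z^2 - z^3), the product of all factors after the first has coefficients 3,-4,3,-3,1,0 for degrees 0…5.
[z^5] = 1·0 + 1·1 + 1·(-3) + 1·3 = 1.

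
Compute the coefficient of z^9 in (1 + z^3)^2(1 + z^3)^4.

20

(1 + z^3)^2 has coefficients 1,0,0,2,0,0,1 for degrees 0…6.
(1 + z^3)^4 has coefficients 1,0,0,4,0,0,6,0,0,4 for degrees 0…9.
[z^9] = 1·4 + 2·6 + 1·4 = 20.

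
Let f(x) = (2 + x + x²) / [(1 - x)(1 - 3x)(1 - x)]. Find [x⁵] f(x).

1323

The denominator gives the recurrence a_n = 5a_(n−1) − 7a_(n−2) + 3a_(n−3) for n ≥ 3; the numerator fixes a_0 = 2, a_1 = 11, a_2 = 42.
Iterating: 2, 11, 42, 139, 434, 1323, so a_5 = 1323.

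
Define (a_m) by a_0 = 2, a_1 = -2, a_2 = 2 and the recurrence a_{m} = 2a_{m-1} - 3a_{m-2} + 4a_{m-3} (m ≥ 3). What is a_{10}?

The ordinary generating function has denominator 1 - 2t + 3t^2 - 4t^3.
Iterating the recurrence: a_0,…,a_{10} = 2, -2, 2, 18, 22, -2, 2, 98, 182, 78, 2.

2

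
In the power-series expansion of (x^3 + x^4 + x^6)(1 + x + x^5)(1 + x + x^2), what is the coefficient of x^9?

(x^3 + x^4 + x^6) has coefficients 0,0,0,1,1,0,1 for degrees 0…6.
(1 + x + x^5) has coefficients 1,1,0,0,0,1,0,0,0,0 for degrees 0…9.
Finally multiplying by (1 + x + x^2), the product of all factors after the first has coefficients 1,2,2,1,0,1,1,1,0,0 for degrees 0…9.
[x^9] = 1·1 + 1·1 + 1·1 = 3.

3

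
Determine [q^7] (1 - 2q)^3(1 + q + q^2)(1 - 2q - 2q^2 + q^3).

20

(1 - 2q)^3 has coefficients 1,-6,12,-8 for degrees 0…3.
(1 + q + q^2) has coefficients 1,1,1,0,0,0,0,0 for degrees 0…7.
Finally multiplying by (1 - 2q - 2q^2 + q^3), the product of all factors after the first has coefficients 1,-1,-3,-3,-1,1,0,0 for degrees 0…7.
[q^7] = 1·0 − 6·0 + 12·1 − 8·(-1) = 20.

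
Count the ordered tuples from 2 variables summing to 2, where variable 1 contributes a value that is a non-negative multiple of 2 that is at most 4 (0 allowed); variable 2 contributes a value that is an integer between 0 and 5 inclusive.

The generating function for the choices is (1 + x^2 + x^4)·(1 + x + x^2 + x^3 + x^4 + x^5); the count is [x^2].
(1 + x^2 + x^4) has coefficients 1,0,1 for degrees 0…2.
(1 + x + x^2 + x^3 + x^4 + x^5) has coefficients 1,1,1 for degrees 0…2.
[x^2] = 1·1 + 1·1 = 2.

2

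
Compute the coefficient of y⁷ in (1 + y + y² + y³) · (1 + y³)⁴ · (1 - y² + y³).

6

(1 + y + y² + y³) has coefficients 1,1,1,1 for degrees 0…3.
(1 + y³)⁴ has coefficients 1,0,0,4,0,0,6,0 for degrees 0…7.
Finally multiplying by (1 - y² + y³), the product of all factors after the first has coefficients 1,0,-1,5,0,-4,10,0 for degrees 0…7.
[y⁷] = 1·0 + 1·10 + 1·(-4) + 1·0 = 6.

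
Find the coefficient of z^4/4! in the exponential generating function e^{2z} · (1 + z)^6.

2248

The EGF product rule gives c_4 = Σ_{k_1+k_2=4} C(4; k_1,k_2) · ∏ g_i(k_i), where e^{2z} gives (2)^k; (1+z)^6 gives the falling factorial (6)_k.
g_1(k) for k = 0…4: 1, 2, 4, 8, 16.
g_2(k) for k = 0…4: 1, 6, 30, 120, 360.
c_4 = Σ_k C(4,k)·g_1(k)·g_2(4−k) = 1·1·360 + 4·2·120 + 6·4·30 + 4·8·6 + 1·16·1 = 360 + 960 + 720 + 192 + 16 = 2248.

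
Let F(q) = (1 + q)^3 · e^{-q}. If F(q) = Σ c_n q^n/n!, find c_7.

The EGF product rule gives c_7 = Σ_{k_1+k_2=7} C(7; k_1,k_2) · ∏ g_i(k_i), where (1+q)^3 gives the falling factorial (3)_k; e^{-q} gives (-1)^k.
g_1(k) for k = 0…7: 1, 3, 6, 6, 0, 0, 0, 0.
g_2(k) for k = 0…7: 1, -1, 1, -1, 1, -1, 1, -1.
c_7 = Σ_k C(7,k)·g_1(k)·g_2(7−k) = 1·1·(-1) + 7·3·1 + 21·6·(-1) + 35·6·1 = −1 + 21 − 126 + 210 = 104.

104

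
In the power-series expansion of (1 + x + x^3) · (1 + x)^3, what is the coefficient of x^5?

3

(1 + x + x^3) has coefficients 1,1,0,1 for degrees 0…3.
(1 + x)^3 has coefficients 1,3,3,1,0,0 for degrees 0…5.
[x^5] = 1·0 + 1·0 + 1·3 = 3.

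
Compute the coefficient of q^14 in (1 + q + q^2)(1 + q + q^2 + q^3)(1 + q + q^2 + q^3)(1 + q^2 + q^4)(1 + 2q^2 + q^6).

(1 + q + q^2) has coefficients 1,1,1 for degrees 0…2.
(1 + q + q^2 + q^3) has coefficients 1,1,1,1,0,0,0,0,0,0,0,0,0,0,0 for degrees 0…14.
Multiplying by (1 + q + q^2 + q^3) gives running coefficients 1,2,3,4,3,2,1,0,0,0,0,0,0,0,0 for degrees 0…14.
Multiplying by (1 + q^2 + q^4) gives running coefficients 1,2,4,6,7,8,7,6,4,2,1,0,0,0,0 for degrees 0…14.
Finally multiplying by (1 + 2q^2 + q^6), the product of all factors after the first has coefficients 1,2,6,10,15,20,22,24,22,20,16,12,9,6,4 for degrees 0…14.
[q^14] = 1·4 + 1·6 + 1·9 = 19.

19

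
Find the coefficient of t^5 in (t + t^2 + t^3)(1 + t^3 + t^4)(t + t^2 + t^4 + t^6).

(t + t^2 + t^3) has coefficients 0,1,1,1 for degrees 0…3.
(1 + t^3 + t^4) has coefficients 1,0,0,1,1,0 for degrees 0…5.
Finally multiplying by (t + t^2 + t^4 + t^6), the product of all factors after the first has coefficients 0,1,1,0,2,2 for degrees 0…5.
[t^5] = 1·2 + 1·0 + 1·1 = 3.

3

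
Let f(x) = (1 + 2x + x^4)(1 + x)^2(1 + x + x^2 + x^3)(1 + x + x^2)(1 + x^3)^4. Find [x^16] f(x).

138

(1 + 2x + x^4) has coefficients 1,2,0,0,1 for degrees 0…4.
(1 + x)^2 has coefficients 1,2,1,0,0,0,0,0,0,0,0,0,0,0,0,0,0 for degrees 0…16.
Multiplying by (1 + x + x^2 + x^3) gives running coefficients 1,3,4,4,3,1,0,0,0,0,0,0,0,0,0,0,0 for degrees 0…16.
Multiplying by (1 + x + x^2) gives running coefficients 1,4,8,11,11,8,4,1,0,0,0,0,0,0,0,0,0 for degrees 0…16.
Finally multiplying by (1 + x^3)^4, the product of all factors after the first has coefficients 1,4,8,15,27,40,54,69,80,86,86,80,69,54,40,27,15 for degrees 0…16.
[x^16] = 1·15 + 2·27 + 1·69 = 138.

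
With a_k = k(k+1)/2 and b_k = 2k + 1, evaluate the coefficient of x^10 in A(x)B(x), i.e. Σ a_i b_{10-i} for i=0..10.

1210

Write out a_i and b_{10-i} for i = 0,…,10 and sum the products.
Σ = 0·21 + 1·19 + 3·17 + 6·15 + 10·13 + 15·11 + 21·9 + 28·7 + 36·5 + 45·3 + 55·1 = 1210.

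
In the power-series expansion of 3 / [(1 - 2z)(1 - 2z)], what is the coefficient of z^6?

The denominator gives the recurrence a_n = 4a_(n−1) − 4a_(n−2) for n ≥ 2; the numerator fixes a_0 = 3, a_1 = 12.
Iterating: 3, 12, 36, 96, 240, 576, 1344, so a_6 = 1344.

1344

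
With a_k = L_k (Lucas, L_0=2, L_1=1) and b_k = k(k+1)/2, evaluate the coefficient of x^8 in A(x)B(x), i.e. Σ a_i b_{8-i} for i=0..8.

This is [x^8] in the product of the two ordinary generating functions.
Σ = 2·36 + 1·28 + 3·21 + 4·15 + 7·10 + 11·6 + 18·3 + 29·1 + 47·0 = 442.

442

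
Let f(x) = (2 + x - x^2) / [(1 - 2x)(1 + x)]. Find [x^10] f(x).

The denominator gives the recurrence a_n = a_(n−1) + 2a_(n−2) for n ≥ 3; the numerator fixes a_0 = 2, a_1 = 3, a_2 = 6.
Iterating: 2, 3, 6, 12, 24, 48, 96, 192, 384, 768, 1536, so a_10 = 1536.

1536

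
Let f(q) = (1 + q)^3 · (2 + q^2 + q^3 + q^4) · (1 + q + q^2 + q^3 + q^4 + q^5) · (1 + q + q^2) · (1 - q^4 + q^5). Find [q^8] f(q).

(1 + q)^3 has coefficients 1,3,3,1 for degrees 0…3.
(2 + q^2 + q^3 + q^4) has coefficients 2,0,1,1,1,0,0,0,0 for degrees 0…8.
Multiplying by (1 + q + q^2 + q^3 + q^4 + q^5) gives running coefficients 2,2,3,4,5,5,3,3,2 for degrees 0…8.
Multiplying by (1 + q + q^2) gives running coefficients 2,4,7,9,12,14,13,11,8 for degrees 0…8.
Finally multiplying by (1 - q^4 + q^5), the product of all factors after the first has coefficients 2,4,7,9,10,12,10,9,5 for degrees 0…8.
[q^8] = 1·5 + 3·9 + 3·10 + 1·12 = 74.

74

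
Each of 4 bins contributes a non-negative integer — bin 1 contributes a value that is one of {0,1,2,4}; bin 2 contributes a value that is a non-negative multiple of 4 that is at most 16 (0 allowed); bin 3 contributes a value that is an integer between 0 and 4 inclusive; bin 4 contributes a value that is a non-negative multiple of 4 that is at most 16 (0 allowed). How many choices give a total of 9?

12

The generating function for the choices is (1 + q + q² + q⁴)·(1 + q⁴ + q⁸ + q¹² + q¹⁶)·(1 + q + q² + q³ + q⁴)·(1 + q⁴ + q⁸ + q¹² + q¹⁶); the count is [q⁹].
(1 + q + q² + q⁴) has coefficients 1,1,1,0,1 for degrees 0…4.
(1 + q⁴ + q⁸ + q¹² + q¹⁶) has coefficients 1,0,0,0,1,0,0,0,1,0 for degrees 0…9.
Multiplying by (1 + q + q² + q³ + q⁴) gives running coefficients 1,1,1,1,2,1,1,1,2,1 for degrees 0…9.
Finally multiplying by (1 + q⁴ + q⁸ + q¹² + q¹⁶), the product of all factors after the first has coefficients 1,1,1,1,3,2,2,2,5,3 for degrees 0…9.
[q⁹] = 1·3 + 1·5 + 1·2 + 1·2 = 12.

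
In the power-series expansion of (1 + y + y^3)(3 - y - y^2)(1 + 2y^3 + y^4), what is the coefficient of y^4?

6

(1 + y + y^3) has coefficients 1,1,0,1 for degrees 0…3.
(3 - y - y^2) has coefficients 3,-1,-1,0,0 for degrees 0…4.
Finally multiplying by (1 + 2y^3 + y^4), the product of all factors after the first has coefficients 3,-1,-1,6,1 for degrees 0…4.
[y^4] = 1·1 + 1·6 + 1·(-1) = 6.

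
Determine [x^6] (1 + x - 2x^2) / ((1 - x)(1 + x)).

The denominator gives the recurrence a_n = a_(n−2) for n ≥ 3; the numerator fixes a_0 = 1, a_1 = 1, a_2 = -1.
Iterating: 1, 1, -1, 1, -1, 1, -1, so a_6 = -1.

-1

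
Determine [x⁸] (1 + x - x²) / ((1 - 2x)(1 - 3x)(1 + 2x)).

Partial fractions give a closed form: a_n = (-5/4)·2^n + (11/5)·3^n + (1/20)·(-2)^n.
At n = 8: a_8 = 14127.

14127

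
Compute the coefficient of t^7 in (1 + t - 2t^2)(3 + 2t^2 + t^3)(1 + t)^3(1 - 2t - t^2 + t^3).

18

(1 + t - 2t^2) has coefficients 1,1,-2 for degrees 0…2.
(3 + 2t^2 + t^3) has coefficients 3,0,2,1,0,0,0,0 for degrees 0…7.
Multiplying by (1 + t)^3 gives running coefficients 3,9,11,10,9,5,1,0 for degrees 0…7.
Finally multiplying by (1 - 2t - t^2 + t^3), the product of all factors after the first has coefficients 3,3,-10,-18,-13,-12,-8,2 for degrees 0…7.
[t^7] = 1·2 + 1·(-8) − 2·(-12) = 18.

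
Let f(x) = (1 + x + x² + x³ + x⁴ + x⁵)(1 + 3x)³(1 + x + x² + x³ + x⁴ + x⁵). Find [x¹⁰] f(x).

(1 + x + x² + x³ + x⁴ + x⁵) has coefficients 1,1,1,1,1,1 for degrees 0…5.
(1 + 3x)³ has coefficients 1,9,27,27,0,0,0,0,0,0,0 for degrees 0…10.
Finally multiplying by (1 + x + x² + x³ + x⁴ + x⁵), the product of all factors after the first has coefficients 1,10,37,64,64,64,63,54,27,0,0 for degrees 0…10.
[x¹⁰] = 1·0 + 1·0 + 1·27 + 1·54 + 1·63 + 1·64 = 208.

208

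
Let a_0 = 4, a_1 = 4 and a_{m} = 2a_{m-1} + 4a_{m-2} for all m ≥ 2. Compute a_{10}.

251904

The ordinary generating function has denominator 1 - 2x - 4x^2.
Iterating the recurrence: a_0,…,a_{10} = 4, 4, 24, 64, 224, 704, 2304, 7424, 24064, 77824, 251904.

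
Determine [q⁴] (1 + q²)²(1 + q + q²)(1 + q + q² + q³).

(1 + q²)² has coefficients 1,0,2,0,1 for degrees 0…4.
(1 + q + q²) has coefficients 1,1,1,0,0 for degrees 0…4.
Finally multiplying by (1 + q + q² + q³), the product of all factors after the first has coefficients 1,2,3,3,2 for degrees 0…4.
[q⁴] = 1·2 + 2·3 + 1·1 = 9.

9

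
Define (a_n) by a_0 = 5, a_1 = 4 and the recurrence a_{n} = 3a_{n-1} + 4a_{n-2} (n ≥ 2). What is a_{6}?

7376

The ordinary generating function has denominator 1 - 3y - 4y^2.
Iterating the recurrence: a_0,…,a_{6} = 5, 4, 32, 112, 464, 1840, 7376.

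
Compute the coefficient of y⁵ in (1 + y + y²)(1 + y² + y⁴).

1

(1 + y + y²) has coefficients 1,1,1 for degrees 0…2.
(1 + y² + y⁴) has coefficients 1,0,1,0,1,0 for degrees 0…5.
[y⁵] = 1·0 + 1·1 + 1·0 = 1.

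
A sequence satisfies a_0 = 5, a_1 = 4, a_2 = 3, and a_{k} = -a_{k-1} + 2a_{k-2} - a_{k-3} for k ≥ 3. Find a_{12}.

The ordinary generating function has denominator 1 + t - 2t^2 + t^3.
Iterating the recurrence: a_0,…,a_{12} = 5, 4, 3, 0, 2, -5, 9, -21, 44, -95, 204, -438, 941.

941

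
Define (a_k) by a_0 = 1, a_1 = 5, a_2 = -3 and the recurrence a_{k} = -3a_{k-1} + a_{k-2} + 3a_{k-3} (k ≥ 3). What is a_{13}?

797165

The ordinary generating function has denominator 1 + 3q - q^2 - 3q^3.
Iterating the recurrence: a_0,…,a_{13} = 1, 5, -3, 17, -39, 125, -363, 1097, -3279, 9845, -29523, 88577, -265719, 797165.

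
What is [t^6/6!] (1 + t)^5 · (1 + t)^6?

332640

The EGF product rule gives c_6 = Σ_{k_1+k_2=6} C(6; k_1,k_2) · ∏ g_i(k_i), where (1+t)^5 gives the falling factorial (5)_k; (1+t)^6 gives the falling factorial (6)_k.
g_1(k) for k = 0…6: 1, 5, 20, 60, 120, 120, 0.
g_2(k) for k = 0…6: 1, 6, 30, 120, 360, 720, 720.
c_6 = Σ_k C(6,k)·g_1(k)·g_2(6−k) = 1·1·720 + 6·5·720 + 15·20·360 + 20·60·120 + 15·120·30 + 6·120·6 = 720 + 21600 + 108000 + 144000 + 54000 + 4320 = 332640.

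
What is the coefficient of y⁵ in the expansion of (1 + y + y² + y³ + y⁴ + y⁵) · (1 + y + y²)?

3

(1 + y + y² + y³ + y⁴ + y⁵) has coefficients 1,1,1,1,1,1 for degrees 0…5.
(1 + y + y²) has coefficients 1,1,1,0,0,0 for degrees 0…5.
[y⁵] = 1·0 + 1·0 + 1·0 + 1·1 + 1·1 + 1·1 = 3.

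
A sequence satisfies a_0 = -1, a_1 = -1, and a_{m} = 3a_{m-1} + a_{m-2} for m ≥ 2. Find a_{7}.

The ordinary generating function has denominator 1 - 3y - y^2.
Iterating the recurrence: a_0,…,a_{7} = -1, -1, -4, -13, -43, -142, -469, -1549.

-1549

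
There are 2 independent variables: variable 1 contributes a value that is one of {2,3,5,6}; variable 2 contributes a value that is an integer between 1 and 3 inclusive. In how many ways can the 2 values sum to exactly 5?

The generating function for the choices is (x² + x³ + x⁵ + x⁶)·(x + x² + x³); the count is [x⁵].
(x² + x³ + x⁵ + x⁶) has coefficients 0,0,1,1,0,1 for degrees 0…5.
(x + x² + x³) has coefficients 0,1,1,1,0,0 for degrees 0…5.
[x⁵] = 1·1 + 1·1 + 1·0 = 2.

2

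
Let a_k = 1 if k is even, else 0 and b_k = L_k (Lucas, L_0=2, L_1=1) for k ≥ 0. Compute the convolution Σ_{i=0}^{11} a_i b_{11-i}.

320

The convolution is the x^11 coefficient of A(x)B(x).
Σ = 1·199 + 0·123 + 1·76 + 0·47 + 1·29 + 0·18 + 1·11 + 0·7 + 1·4 + 0·3 + 1·1 + 0·2 = 320.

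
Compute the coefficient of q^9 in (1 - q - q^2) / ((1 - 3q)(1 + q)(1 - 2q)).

24433

Partial fractions give a closed form: a_n = (5/4)·3^n + (1/12)·(-1)^n + (-1/3)·2^n.
At n = 9: a_9 = 24433.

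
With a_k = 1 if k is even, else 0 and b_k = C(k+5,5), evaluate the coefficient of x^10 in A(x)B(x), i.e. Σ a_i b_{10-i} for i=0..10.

Write out a_i and b_{10-i} for i = 0,…,10 and sum the products.
Σ = 1·3003 + 0·2002 + 1·1287 + 0·792 + 1·462 + 0·252 + 1·126 + 0·56 + 1·21 + 0·6 + 1·1 = 4900.

4900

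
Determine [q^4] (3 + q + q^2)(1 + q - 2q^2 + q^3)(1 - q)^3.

-23

(3 + q + q^2) has coefficients 3,1,1 for degrees 0…2.
(1 + q - 2q^2 + q^3) has coefficients 1,1,-2,1,0 for degrees 0…4.
Finally multiplying by (1 - q)^3, the product of all factors after the first has coefficients 1,-2,-2,9,-10 for degrees 0…4.
[q^4] = 3·(-10) + 1·9 + 1·(-2) = -23.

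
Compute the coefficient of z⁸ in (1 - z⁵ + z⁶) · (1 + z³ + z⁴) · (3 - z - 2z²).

-5

(1 - z⁵ + z⁶) has coefficients 1,0,0,0,0,-1,1 for degrees 0…6.
(1 + z³ + z⁴) has coefficients 1,0,0,1,1,0,0,0,0 for degrees 0…8.
Finally multiplying by (3 - z - 2z²), the product of all factors after the first has coefficients 3,-1,-2,3,2,-3,-2,0,0 for degrees 0…8.
[z⁸] = 1·0 − 1·3 + 1·(-2) = -5.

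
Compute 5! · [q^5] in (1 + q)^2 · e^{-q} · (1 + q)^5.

34

The EGF product rule gives c_5 = Σ_{k_1+k_2+k_3=5} C(5; k_1,k_2,k_3) · ∏ g_i(k_i), where (1+q)^2 gives the falling factorial (2)_k; e^{-q} gives (-1)^k; (1+q)^5 gives the falling factorial (5)_k.
g_1(k) for k = 0…5: 1, 2, 2, 0, 0, 0.
g_2(k) for k = 0…5: 1, -1, 1, -1, 1, -1.
g_3(k) for k = 0…5: 1, 5, 20, 60, 120, 120.
First combine the last two factors: h(k) = Σ_j C(k,j)·g_2(j)·g_3(k−j) for k = 0…5: 1, 4, 11, 14, -19, -56.
c_5 = Σ_k C(5,k)·g_1(k)·h(5−k) = 1·1·(-56) + 5·2·(-19) + 10·2·14 = −56 − 190 + 280 = 34.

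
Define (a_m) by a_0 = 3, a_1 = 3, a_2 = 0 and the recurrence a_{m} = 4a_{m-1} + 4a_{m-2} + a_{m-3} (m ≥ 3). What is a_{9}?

The ordinary generating function has denominator 1 - 4t - 4t^2 - t^3.
Iterating the recurrence: a_0,…,a_{9} = 3, 3, 0, 15, 63, 312, 1515, 7371, 35856, 174423.

174423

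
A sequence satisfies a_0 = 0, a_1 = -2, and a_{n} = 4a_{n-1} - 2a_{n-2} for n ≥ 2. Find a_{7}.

-3824

The ordinary generating function has denominator 1 - 4q + 2q^2.
Iterating the recurrence: a_0,…,a_{7} = 0, -2, -8, -28, -96, -328, -1120, -3824.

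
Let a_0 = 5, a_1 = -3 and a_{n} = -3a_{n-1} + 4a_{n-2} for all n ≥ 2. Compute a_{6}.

The ordinary generating function has denominator 1 + 3q - 4q^2.
Iterating the recurrence: a_0,…,a_{6} = 5, -3, 29, -99, 413, -1635, 6557.

6557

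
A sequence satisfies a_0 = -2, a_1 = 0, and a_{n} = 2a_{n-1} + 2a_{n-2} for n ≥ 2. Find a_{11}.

The ordinary generating function has denominator 1 - 2t - 2t^2.
Iterating the recurrence: a_0,…,a_{11} = -2, 0, -4, -8, -24, -64, -176, -480, -1312, -3584, -9792, -26752.

-26752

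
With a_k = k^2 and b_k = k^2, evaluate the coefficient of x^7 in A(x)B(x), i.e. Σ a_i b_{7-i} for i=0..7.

This is [x^7] in the product of the two ordinary generating functions.
Σ = 0·49 + 1·36 + 4·25 + 9·16 + 16·9 + 25·4 + 36·1 + 49·0 = 560.

560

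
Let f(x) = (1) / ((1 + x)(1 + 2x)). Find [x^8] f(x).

Partial fractions give a closed form: a_n = (-1)·(-1)^n + (2)·(-2)^n.
At n = 8: a_8 = 511.

511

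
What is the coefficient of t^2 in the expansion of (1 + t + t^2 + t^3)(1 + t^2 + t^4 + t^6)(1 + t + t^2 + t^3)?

4

(1 + t + t^2 + t^3) has coefficients 1,1,1 for degrees 0…2.
(1 + t^2 + t^4 + t^6) has coefficients 1,0,1 for degrees 0…2.
Finally multiplying by (1 + t + t^2 + t^3), the product of all factors after the first has coefficients 1,1,2 for degrees 0…2.
[t^2] = 1·2 + 1·1 + 1·1 = 4.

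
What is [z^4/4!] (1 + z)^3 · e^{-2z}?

16

The EGF product rule gives c_4 = Σ_{k_1+k_2=4} C(4; k_1,k_2) · ∏ g_i(k_i), where (1+z)^3 gives the falling factorial (3)_k; e^{-2z} gives (-2)^k.
g_1(k) for k = 0…4: 1, 3, 6, 6, 0.
g_2(k) for k = 0…4: 1, -2, 4, -8, 16.
c_4 = Σ_k C(4,k)·g_1(k)·g_2(4−k) = 1·1·16 + 4·3·(-8) + 6·6·4 + 4·6·(-2) = 16 − 96 + 144 − 48 = 16.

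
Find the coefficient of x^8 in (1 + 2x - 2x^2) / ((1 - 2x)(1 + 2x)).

The denominator gives the recurrence a_n = 4a_(n−2) for n ≥ 3; the numerator fixes a_0 = 1, a_1 = 2, a_2 = 2.
Iterating: 1, 2, 2, 8, 8, 32, 32, 128, 128, so a_8 = 128.

128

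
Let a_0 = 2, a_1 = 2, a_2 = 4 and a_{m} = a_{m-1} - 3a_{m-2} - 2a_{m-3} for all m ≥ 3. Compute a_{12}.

4658

The ordinary generating function has denominator 1 - t + 3t^2 + 2t^3.
Iterating the recurrence: a_0,…,a_{12} = 2, 2, 4, -6, -22, -12, 66, 146, -28, -598, -806, 1044, 4658.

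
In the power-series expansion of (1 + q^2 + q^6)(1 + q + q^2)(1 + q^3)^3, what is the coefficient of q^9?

(1 + q^2 + q^6) has coefficients 1,0,1,0,0,0,1 for degrees 0…6.
(1 + q + q^2) has coefficients 1,1,1,0,0,0,0,0,0,0 for degrees 0…9.
Finally multiplying by (1 + q^3)^3, the product of all factors after the first has coefficients 1,1,1,3,3,3,3,3,3,1 for degrees 0…9.
[q^9] = 1·1 + 1·3 + 1·3 = 7.

7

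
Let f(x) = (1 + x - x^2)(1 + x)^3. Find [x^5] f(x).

(1 + x - x^2) has coefficients 1,1,-1 for degrees 0…2.
(1 + x)^3 has coefficients 1,3,3,1,0,0 for degrees 0…5.
[x^5] = 1·0 + 1·0 − 1·1 = -1.

-1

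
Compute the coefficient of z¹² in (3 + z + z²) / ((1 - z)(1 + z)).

4

The denominator gives the recurrence a_n = a_(n−2) for n ≥ 3; the numerator fixes a_0 = 3, a_1 = 1, a_2 = 4.
Iterating: 3, 1, 4, 1, 4, 1, 4, 1, 4, 1, 4, 1, 4, so a_12 = 4.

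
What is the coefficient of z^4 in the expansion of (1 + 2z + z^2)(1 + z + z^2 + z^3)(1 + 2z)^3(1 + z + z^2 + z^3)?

(1 + 2z + z^2) has coefficients 1,2,1 for degrees 0…2.
(1 + z + z^2 + z^3) has coefficients 1,1,1,1,0 for degrees 0…4.
Multiplying by (1 + 2z)^3 gives running coefficients 1,7,19,27,26 for degrees 0…4.
Finally multiplying by (1 + z + z^2 + z^3), the product of all factors after the first has coefficients 1,8,27,54,79 for degrees 0…4.
[z^4] = 1·79 + 2·54 + 1·27 = 214.

214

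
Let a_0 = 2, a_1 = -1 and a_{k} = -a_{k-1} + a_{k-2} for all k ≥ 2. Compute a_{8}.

47

The ordinary generating function has denominator 1 + x - x^2.
Iterating the recurrence: a_0,…,a_{8} = 2, -1, 3, -4, 7, -11, 18, -29, 47.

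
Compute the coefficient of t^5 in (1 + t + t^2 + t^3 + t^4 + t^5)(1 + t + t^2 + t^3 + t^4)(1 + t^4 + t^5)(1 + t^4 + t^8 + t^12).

(1 + t + t^2 + t^3 + t^4 + t^5) has coefficients 1,1,1,1,1,1 for degrees 0…5.
(1 + t + t^2 + t^3 + t^4) has coefficients 1,1,1,1,1,0 for degrees 0…5.
Multiplying by (1 + t^4 + t^5) gives running coefficients 1,1,1,1,2,2 for degrees 0…5.
Finally multiplying by (1 + t^4 + t^8 + t^12), the product of all factors after the first has coefficients 1,1,1,1,3,3 for degrees 0…5.
[t^5] = 1·3 + 1·3 + 1·1 + 1·1 + 1·1 + 1·1 = 10.

10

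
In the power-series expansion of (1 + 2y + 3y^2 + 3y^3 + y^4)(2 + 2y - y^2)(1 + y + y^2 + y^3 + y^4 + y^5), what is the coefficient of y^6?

28

(1 + 2y + 3y^2 + 3y^3 + y^4) has coefficients 1,2,3,3,1 for degrees 0…4.
(2 + 2y - y^2) has coefficients 2,2,-1,0,0,0,0 for degrees 0…6.
Finally multiplying by (1 + y + y^2 + y^3 + y^4 + y^5), the product of all factors after the first has coefficients 2,4,3,3,3,3,1 for degrees 0…6.
[y^6] = 1·1 + 2·3 + 3·3 + 3·3 + 1·3 = 28.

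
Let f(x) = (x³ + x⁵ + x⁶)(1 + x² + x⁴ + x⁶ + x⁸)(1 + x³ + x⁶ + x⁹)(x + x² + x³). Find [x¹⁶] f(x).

(x³ + x⁵ + x⁶) has coefficients 0,0,0,1,0,1,1 for degrees 0…6.
(1 + x² + x⁴ + x⁶ + x⁸) has coefficients 1,0,1,0,1,0,1,0,1,0,0,0,0,0,0,0,0 for degrees 0…16.
Multiplying by (1 + x³ + x⁶ + x⁹) gives running coefficients 1,0,1,1,1,1,2,1,2,2,1,2,1,1,1,1,0 for degrees 0…16.
Finally multiplying by (x + x² + x³), the product of all factors after the first has coefficients 0,1,1,2,2,3,3,4,4,5,5,5,5,4,4,3,3 for degrees 0…16.
[x¹⁶] = 1·4 + 1·5 + 1·5 = 14.

14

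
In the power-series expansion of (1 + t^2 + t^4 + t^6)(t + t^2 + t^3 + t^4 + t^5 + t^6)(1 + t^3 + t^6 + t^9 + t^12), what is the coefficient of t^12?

(1 + t^2 + t^4 + t^6) has coefficients 1,0,1,0,1,0,1 for degrees 0…6.
(t + t^2 + t^3 + t^4 + t^5 + t^6) has coefficients 0,1,1,1,1,1,1,0,0,0,0,0,0 for degrees 0…12.
Finally multiplying by (1 + t^3 + t^6 + t^9 + t^12), the product of all factors after the first has coefficients 0,1,1,1,2,2,2,2,2,2,2,2,2 for degrees 0…12.
[t^12] = 1·2 + 1·2 + 1·2 + 1·2 = 8.

8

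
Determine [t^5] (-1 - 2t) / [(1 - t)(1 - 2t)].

-125

The denominator gives the recurrence a_n = 3a_(n−1) − 2a_(n−2) for n ≥ 3; the numerator fixes a_0 = -1, a_1 = -5, a_2 = -13.
Iterating: -1, -5, -13, -29, -61, -125, so a_5 = -125.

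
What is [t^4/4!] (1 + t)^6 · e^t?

The EGF product rule gives c_4 = Σ_{k_1+k_2=4} C(4; k_1,k_2) · ∏ g_i(k_i), where (1+t)^6 gives the falling factorial (6)_k; e^t gives (1)^k.
g_1(k) for k = 0…4: 1, 6, 30, 120, 360.
g_2(k) for k = 0…4: 1, 1, 1, 1, 1.
c_4 = Σ_k C(4,k)·g_1(k)·g_2(4−k) = 1·1·1 + 4·6·1 + 6·30·1 + 4·120·1 + 1·360·1 = 1 + 24 + 180 + 480 + 360 = 1045.

1045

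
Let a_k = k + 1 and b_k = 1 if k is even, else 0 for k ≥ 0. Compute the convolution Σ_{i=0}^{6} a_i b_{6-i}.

16

This is [x^6] in the product of the two ordinary generating functions.
Σ = 1·1 + 2·0 + 3·1 + 4·0 + 5·1 + 6·0 + 7·1 = 16.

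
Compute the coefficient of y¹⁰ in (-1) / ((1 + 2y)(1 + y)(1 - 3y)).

The denominator gives the recurrence a_n = 7a_(n−2) + 6a_(n−3) for n ≥ 3; the numerator fixes a_0 = -1, a_1 = 0, a_2 = -7.
Iterating: -1, 0, -7, -6, -49, -84, -379, -882, -3157, -8448, -27391, so a_10 = -27391.

-27391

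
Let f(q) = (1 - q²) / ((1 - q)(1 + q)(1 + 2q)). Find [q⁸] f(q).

256

Partial fractions give a closed form: a_n = (1)·(-2)^n.
At n = 8: a_8 = 256.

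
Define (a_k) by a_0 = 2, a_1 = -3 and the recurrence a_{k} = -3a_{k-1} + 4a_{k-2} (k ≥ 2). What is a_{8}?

65537

The ordinary generating function has denominator 1 + 3t - 4t^2.
Iterating the recurrence: a_0,…,a_{8} = 2, -3, 17, -63, 257, -1023, 4097, -16383, 65537.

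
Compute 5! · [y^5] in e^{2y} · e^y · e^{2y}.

3125

The EGF product rule gives c_5 = Σ_{k_1+k_2+k_3=5} C(5; k_1,k_2,k_3) · ∏ g_i(k_i), where e^{2y} gives (2)^k; e^y gives (1)^k; e^{2y} gives (2)^k.
g_1(k) for k = 0…5: 1, 2, 4, 8, 16, 32.
g_2(k) for k = 0…5: 1, 1, 1, 1, 1, 1.
g_3(k) for k = 0…5: 1, 2, 4, 8, 16, 32.
First combine the last two factors: h(k) = Σ_j C(k,j)·g_2(j)·g_3(k−j) for k = 0…5: 1, 3, 9, 27, 81, 243.
c_5 = Σ_k C(5,k)·g_1(k)·h(5−k) = 1·1·243 + 5·2·81 + 10·4·27 + 10·8·9 + 5·16·3 + 1·32·1 = 243 + 810 + 1080 + 720 + 240 + 32 = 3125.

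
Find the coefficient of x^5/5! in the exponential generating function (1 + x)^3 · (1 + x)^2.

120

The EGF product rule gives c_5 = Σ_{k_1+k_2=5} C(5; k_1,k_2) · ∏ g_i(k_i), where (1+x)^3 gives the falling factorial (3)_k; (1+x)^2 gives the falling factorial (2)_k.
g_1(k) for k = 0…5: 1, 3, 6, 6, 0, 0.
g_2(k) for k = 0…5: 1, 2, 2, 0, 0, 0.
c_5 = Σ_k C(5,k)·g_1(k)·g_2(5−k) = 10·6·2 = 120.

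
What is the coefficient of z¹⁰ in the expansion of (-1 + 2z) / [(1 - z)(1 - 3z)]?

-29525

Partial fractions give a closed form: a_n = (-1/2)·1^n + (-1/2)·3^n.
At n = 10: a_10 = -29525.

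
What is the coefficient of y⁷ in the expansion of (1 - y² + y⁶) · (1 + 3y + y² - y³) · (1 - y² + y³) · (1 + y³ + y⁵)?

2

(1 - y² + y⁶) has coefficients 1,0,-1,0,0,0,1 for degrees 0…6.
(1 + 3y + y² - y³) has coefficients 1,3,1,-1,0,0,0,0 for degrees 0…7.
Multiplying by (1 - y² + y³) gives running coefficients 1,3,0,-3,2,2,-1,0 for degrees 0…7.
Finally multiplying by (1 + y³ + y⁵), the product of all factors after the first has coefficients 1,3,0,-2,5,3,-1,2 for degrees 0…7.
[y⁷] = 1·2 − 1·3 + 1·3 = 2.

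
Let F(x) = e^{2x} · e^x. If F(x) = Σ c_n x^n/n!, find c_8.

The EGF product rule gives c_8 = Σ_{k_1+k_2=8} C(8; k_1,k_2) · ∏ g_i(k_i), where e^{2x} gives (2)^k; e^x gives (1)^k.
g_1(k) for k = 0…8: 1, 2, 4, 8, 16, 32, 64, 128, 256.
g_2(k) for k = 0…8: 1, 1, 1, 1, 1, 1, 1, 1, 1.
c_8 = Σ_k C(8,k)·g_1(k)·g_2(8−k) = 1·1·1 + 8·2·1 + 28·4·1 + 56·8·1 + 70·16·1 + 56·32·1 + 28·64·1 + 8·128·1 + 1·256·1 = 1 + 16 + 112 + 448 + 1120 + 1792 + 1792 + 1024 + 256 = 6561.

6561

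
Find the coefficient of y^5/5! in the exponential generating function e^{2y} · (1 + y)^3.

992

The EGF product rule gives c_5 = Σ_{k_1+k_2=5} C(5; k_1,k_2) · ∏ g_i(k_i), where e^{2y} gives (2)^k; (1+y)^3 gives the falling factorial (3)_k.
g_1(k) for k = 0…5: 1, 2, 4, 8, 16, 32.
g_2(k) for k = 0…5: 1, 3, 6, 6, 0, 0.
c_5 = Σ_k C(5,k)·g_1(k)·g_2(5−k) = 10·4·6 + 10·8·6 + 5·16·3 + 1·32·1 = 240 + 480 + 240 + 32 = 992.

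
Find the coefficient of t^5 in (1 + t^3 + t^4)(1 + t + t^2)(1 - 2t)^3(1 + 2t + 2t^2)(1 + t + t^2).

7

(1 + t^3 + t^4) has coefficients 1,0,0,1,1 for degrees 0…4.
(1 + t + t^2) has coefficients 1,1,1,0,0,0 for degrees 0…5.
Multiplying by (1 - 2t)^3 gives running coefficients 1,-5,7,-2,4,-8 for degrees 0…5.
Multiplying by (1 + 2t + 2t^2) gives running coefficients 1,-3,-1,2,14,-4 for degrees 0…5.
Finally multiplying by (1 + t + t^2), the product of all factors after the first has coefficients 1,-2,-3,-2,15,12 for degrees 0…5.
[t^5] = 1·12 + 1·(-3) + 1·(-2) = 7.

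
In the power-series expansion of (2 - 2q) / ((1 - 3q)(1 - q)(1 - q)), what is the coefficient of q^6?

2186

The denominator gives the recurrence a_n = 5a_(n−1) − 7a_(n−2) + 3a_(n−3) for n ≥ 3; the numerator fixes a_0 = 2, a_1 = 8, a_2 = 26.
Iterating: 2, 8, 26, 80, 242, 728, 2186, so a_6 = 2186.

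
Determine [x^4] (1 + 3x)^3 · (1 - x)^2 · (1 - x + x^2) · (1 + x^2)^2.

(1 + 3x)^3 has coefficients 1,9,27,27 for degrees 0…3.
(1 - x)^2 has coefficients 1,-2,1,0,0 for degrees 0…4.
Multiplying by (1 - x + x^2) gives running coefficients 1,-3,4,-3,1 for degrees 0…4.
Finally multiplying by (1 + x^2)^2, the product of all factors after the first has coefficients 1,-3,6,-9,10 for degrees 0…4.
[x^4] = 1·10 + 9·(-9) + 27·6 + 27·(-3) = 10.

10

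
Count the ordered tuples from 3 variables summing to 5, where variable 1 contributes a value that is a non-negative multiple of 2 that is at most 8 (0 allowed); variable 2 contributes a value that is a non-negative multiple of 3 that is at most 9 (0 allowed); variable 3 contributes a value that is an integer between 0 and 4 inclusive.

4

The generating function for the choices is (1 + q² + q⁴ + q⁶ + q⁸)·(1 + q³ + q⁶ + q⁹)·(1 + q + q² + q³ + q⁴); the count is [q⁵].
(1 + q² + q⁴ + q⁶ + q⁸) has coefficients 1,0,1,0,1,0 for degrees 0…5.
(1 + q³ + q⁶ + q⁹) has coefficients 1,0,0,1,0,0 for degrees 0…5.
Finally multiplying by (1 + q + q² + q³ + q⁴), the product of all factors after the first has coefficients 1,1,1,2,2,1 for degrees 0…5.
[q⁵] = 1·1 + 1·2 + 1·1 = 4.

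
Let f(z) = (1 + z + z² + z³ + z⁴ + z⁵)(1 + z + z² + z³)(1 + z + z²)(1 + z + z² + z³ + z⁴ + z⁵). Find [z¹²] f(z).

(1 + z + z² + z³ + z⁴ + z⁵) has coefficients 1,1,1,1,1,1 for degrees 0…5.
(1 + z + z² + z³) has coefficients 1,1,1,1,0,0,0,0,0,0,0,0,0 for degrees 0…12.
Multiplying by (1 + z + z²) gives running coefficients 1,2,3,3,2,1,0,0,0,0,0,0,0 for degrees 0…12.
Finally multiplying by (1 + z + z² + z³ + z⁴ + z⁵), the product of all factors after the first has coefficients 1,3,6,9,11,12,11,9,6,3,1,0,0 for degrees 0…12.
[z¹²] = 1·0 + 1·0 + 1·1 + 1·3 + 1·6 + 1·9 = 19.

19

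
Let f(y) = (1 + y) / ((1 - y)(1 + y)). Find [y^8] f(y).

The denominator gives the recurrence a_n = a_(n−2) for n ≥ 3; the numerator fixes a_0 = 1, a_1 = 1, a_2 = 1.
Iterating: 1, 1, 1, 1, 1, 1, 1, 1, 1, so a_8 = 1.

1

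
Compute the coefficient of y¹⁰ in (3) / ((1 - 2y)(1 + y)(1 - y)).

The denominator gives the recurrence a_n = 2a_(n−1) + a_(n−2) − 2a_(n−3) for n ≥ 3; the numerator fixes a_0 = 3, a_1 = 6, a_2 = 15.
Iterating: 3, 6, 15, 30, 63, 126, 255, 510, 1023, 2046, 4095, so a_10 = 4095.

4095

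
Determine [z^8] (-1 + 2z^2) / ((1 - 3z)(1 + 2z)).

-3113

The denominator gives the recurrence a_n = a_(n−1) + 6a_(n−2) for n ≥ 3; the numerator fixes a_0 = -1, a_1 = -1, a_2 = -5.
Iterating: -1, -1, -5, -11, -41, -107, -353, -995, -3113, so a_8 = -3113.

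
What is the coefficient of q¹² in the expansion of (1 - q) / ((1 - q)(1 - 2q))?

4096

Partial fractions give a closed form: a_n = (1)·2^n.
At n = 12: a_12 = 4096.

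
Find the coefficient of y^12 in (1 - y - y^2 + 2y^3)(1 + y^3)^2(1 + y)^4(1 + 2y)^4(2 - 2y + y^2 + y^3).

(1 - y - y^2 + 2y^3) has coefficients 1,-1,-1,2 for degrees 0…3.
(1 + y^3)^2 has coefficients 1,0,0,2,0,0,1,0,0,0,0,0,0 for degrees 0…12.
Multiplying by (1 + y)^4 gives running coefficients 1,4,6,6,9,12,9,6,6,4,1,0,0 for degrees 0…12.
Multiplying by (1 + 2y)^4 gives running coefficients 1,12,62,182,345,484,609,750,798,676,513,392,248 for degrees 0…12.
Finally multiplying by (2 - 2y + y^2 + y^3), the product of all factors after the first has coefficients 2,22,101,253,400,522,777,1111,1189,1115,1222,1232,901 for degrees 0…12.
[y^12] = 1·901 − 1·1232 − 1·1222 + 2·1115 = 677.

677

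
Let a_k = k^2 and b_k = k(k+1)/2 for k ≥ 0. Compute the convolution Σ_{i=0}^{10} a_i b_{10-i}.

Write out a_i and b_{10-i} for i = 0,…,10 and sum the products.
Σ = 0·55 + 1·45 + 4·36 + 9·28 + 16·21 + 25·15 + 36·10 + 49·6 + 64·3 + 81·1 + 100·0 = 2079.

2079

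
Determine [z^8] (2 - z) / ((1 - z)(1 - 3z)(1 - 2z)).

47672

Partial fractions give a closed form: a_n = (1/2)·1^n + (15/2)·3^n + (-6)·2^n.
At n = 8: a_8 = 47672.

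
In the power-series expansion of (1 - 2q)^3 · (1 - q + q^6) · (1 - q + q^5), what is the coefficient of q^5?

(1 - 2q)^3 has coefficients 1,-6,12,-8 for degrees 0…3.
(1 - q + q^6) has coefficients 1,-1,0,0,0,0 for degrees 0…5.
Finally multiplying by (1 - q + q^5), the product of all factors after the first has coefficients 1,-2,1,0,0,1 for degrees 0…5.
[q^5] = 1·1 − 6·0 + 12·0 − 8·1 = -7.

-7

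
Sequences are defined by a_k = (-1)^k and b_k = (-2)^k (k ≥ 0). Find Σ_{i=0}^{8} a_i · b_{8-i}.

This is [x^8] in the product of the two ordinary generating functions.
Σ = 1·256 − 1·(-128) + 1·64 − 1·(-32) + 1·16 − 1·(-8) + 1·4 − 1·(-2) + 1·1 = 511.

511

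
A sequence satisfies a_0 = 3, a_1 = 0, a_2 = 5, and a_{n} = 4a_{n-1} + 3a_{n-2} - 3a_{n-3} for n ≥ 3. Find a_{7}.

The ordinary generating function has denominator 1 - 4y - 3y^2 + 3y^3.
Iterating the recurrence: a_0,…,a_{7} = 3, 0, 5, 11, 59, 254, 1160, 5225.

5225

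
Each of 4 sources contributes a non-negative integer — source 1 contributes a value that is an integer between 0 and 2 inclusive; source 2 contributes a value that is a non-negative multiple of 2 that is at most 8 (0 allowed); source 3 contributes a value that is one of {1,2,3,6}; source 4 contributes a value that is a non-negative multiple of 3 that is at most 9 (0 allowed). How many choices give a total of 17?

13

The generating function for the choices is (1 + y + y^2)·(1 + y^2 + y^4 + y^6 + y^8)·(y + y^2 + y^3 + y^6)·(1 + y^3 + y^6 + y^9); the count is [y^17].
(1 + y + y^2) has coefficients 1,1,1 for degrees 0…2.
(1 + y^2 + y^4 + y^6 + y^8) has coefficients 1,0,1,0,1,0,1,0,1,0,0,0,0,0,0,0,0,0 for degrees 0…17.
Multiplying by (y + y^2 + y^3 + y^6) gives running coefficients 0,1,1,2,1,2,2,2,2,2,2,1,1,0,1,0,0,0 for degrees 0…17.
Finally multiplying by (1 + y^3 + y^6 + y^9), the product of all factors after the first has coefficients 0,1,1,2,2,3,4,4,5,6,6,6,7,5,6,5,4,4 for degrees 0…17.
[y^17] = 1·4 + 1·4 + 1·5 = 13.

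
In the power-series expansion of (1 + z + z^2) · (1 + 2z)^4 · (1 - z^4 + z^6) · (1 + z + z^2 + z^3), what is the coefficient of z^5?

(1 + z + z^2) has coefficients 1,1,1 for degrees 0…2.
(1 + 2z)^4 has coefficients 1,8,24,32,16,0 for degrees 0…5.
Multiplying by (1 - z^4 + z^6) gives running coefficients 1,8,24,32,15,-8 for degrees 0…5.
Finally multiplying by (1 + z + z^2 + z^3), the product of all factors after the first has coefficients 1,9,33,65,79,63 for degrees 0…5.
[z^5] = 1·63 + 1·79 + 1·65 = 207.

207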